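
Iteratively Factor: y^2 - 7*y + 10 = (y - 2)*(y - 5)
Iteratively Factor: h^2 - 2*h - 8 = (h + 2)*(h - 4)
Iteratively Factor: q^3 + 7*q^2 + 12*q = (q + 3)*(q^2 + 4*q) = (q + 3)*(q + 4)*(q)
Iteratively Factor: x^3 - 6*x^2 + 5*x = (x - 1)*(x^2 - 5*x) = (x - 5)*(x - 1)*(x)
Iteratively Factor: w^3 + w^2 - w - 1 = (w - 1)*(w^2 + 2*w + 1) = (w - 1)*(w + 1)*(w + 1)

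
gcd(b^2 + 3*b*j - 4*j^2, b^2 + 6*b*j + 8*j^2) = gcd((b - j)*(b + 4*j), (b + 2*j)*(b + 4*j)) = b + 4*j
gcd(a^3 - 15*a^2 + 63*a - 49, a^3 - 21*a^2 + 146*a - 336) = a - 7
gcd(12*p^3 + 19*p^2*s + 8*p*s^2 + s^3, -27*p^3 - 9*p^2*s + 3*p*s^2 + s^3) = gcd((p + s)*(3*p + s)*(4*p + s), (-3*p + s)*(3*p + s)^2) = 3*p + s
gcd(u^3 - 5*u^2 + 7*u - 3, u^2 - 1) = u - 1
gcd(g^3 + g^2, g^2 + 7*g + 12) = 1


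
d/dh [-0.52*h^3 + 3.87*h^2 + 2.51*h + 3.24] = -1.56*h^2 + 7.74*h + 2.51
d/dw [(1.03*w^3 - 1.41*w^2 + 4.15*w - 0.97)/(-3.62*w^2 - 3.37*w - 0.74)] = (-3.7286*w^4 - 6.9422*w^3 + 17.4881*w^2 - 4.936*w - 6.3399)/(13.1044*w^4 + 24.3988*w^3 + 16.7145*w^2 + 4.9876*w + 0.5476)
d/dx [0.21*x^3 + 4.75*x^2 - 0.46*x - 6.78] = 0.63*x^2 + 9.5*x - 0.46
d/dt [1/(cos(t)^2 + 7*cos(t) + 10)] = (2*cos(t) + 7)*sin(t)/(cos(t)^2 + 7*cos(t) + 10)^2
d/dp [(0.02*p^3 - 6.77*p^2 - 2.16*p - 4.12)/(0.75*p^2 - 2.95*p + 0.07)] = (0.015*p^4 - 0.118*p^3 + 21.5957*p^2 + 5.2322*p - 12.3052)/(0.5625*p^4 - 4.425*p^3 + 8.8075*p^2 - 0.413*p + 0.0049)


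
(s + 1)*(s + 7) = s^2 + 8*s + 7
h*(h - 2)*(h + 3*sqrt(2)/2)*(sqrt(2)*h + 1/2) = sqrt(2)*h^4 - 2*sqrt(2)*h^3 + 7*h^3/2 - 7*h^2 + 3*sqrt(2)*h^2/4 - 3*sqrt(2)*h/2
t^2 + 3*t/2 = t*(t + 3/2)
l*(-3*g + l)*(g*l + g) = -3*g^2*l^2 - 3*g^2*l + g*l^3 + g*l^2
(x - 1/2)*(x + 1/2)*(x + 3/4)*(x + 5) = x^4 + 23*x^3/4 + 7*x^2/2 - 23*x/16 - 15/16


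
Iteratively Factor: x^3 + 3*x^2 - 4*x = (x - 1)*(x^2 + 4*x) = (x - 1)*(x + 4)*(x)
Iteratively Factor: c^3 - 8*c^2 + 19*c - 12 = (c - 4)*(c^2 - 4*c + 3) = (c - 4)*(c - 1)*(c - 3)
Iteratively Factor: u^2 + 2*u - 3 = (u + 3)*(u - 1)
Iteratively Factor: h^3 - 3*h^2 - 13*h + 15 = (h - 5)*(h^2 + 2*h - 3) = (h - 5)*(h + 3)*(h - 1)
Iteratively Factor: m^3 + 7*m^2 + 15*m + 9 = (m + 1)*(m^2 + 6*m + 9) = (m + 1)*(m + 3)*(m + 3)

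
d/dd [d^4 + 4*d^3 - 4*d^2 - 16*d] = 4*d^3 + 12*d^2 - 8*d - 16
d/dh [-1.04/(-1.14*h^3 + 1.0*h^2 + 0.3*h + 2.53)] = (-3.5568*h^2 + 2.08*h + 0.312)/(-1.14*h^3 + 1.0*h^2 + 0.3*h + 2.53)^2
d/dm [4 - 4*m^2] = -8*m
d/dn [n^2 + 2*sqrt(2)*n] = 2*n + 2*sqrt(2)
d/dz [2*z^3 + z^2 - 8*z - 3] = 6*z^2 + 2*z - 8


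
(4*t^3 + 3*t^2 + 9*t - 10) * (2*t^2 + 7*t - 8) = 8*t^5 + 34*t^4 + 7*t^3 + 19*t^2 - 142*t + 80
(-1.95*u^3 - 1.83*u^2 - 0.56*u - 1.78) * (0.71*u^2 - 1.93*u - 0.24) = -1.3845*u^5 + 2.4642*u^4 + 3.6023*u^3 + 0.2562*u^2 + 3.5698*u + 0.4272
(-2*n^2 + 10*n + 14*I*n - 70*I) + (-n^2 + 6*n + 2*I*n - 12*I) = -3*n^2 + 16*n + 16*I*n - 82*I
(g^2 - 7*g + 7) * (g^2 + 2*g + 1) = g^4 - 5*g^3 - 6*g^2 + 7*g + 7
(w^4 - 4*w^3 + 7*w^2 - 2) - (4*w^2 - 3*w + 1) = w^4 - 4*w^3 + 3*w^2 + 3*w - 3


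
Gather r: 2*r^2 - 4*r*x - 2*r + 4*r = 2*r^2 + r*(2 - 4*x)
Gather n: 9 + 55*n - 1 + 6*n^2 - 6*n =6*n^2 + 49*n + 8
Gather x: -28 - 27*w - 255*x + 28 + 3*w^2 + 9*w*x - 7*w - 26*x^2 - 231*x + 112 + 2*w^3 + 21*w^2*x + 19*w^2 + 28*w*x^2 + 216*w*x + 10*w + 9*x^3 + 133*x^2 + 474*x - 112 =2*w^3 + 22*w^2 - 24*w + 9*x^3 + x^2*(28*w + 107) + x*(21*w^2 + 225*w - 12)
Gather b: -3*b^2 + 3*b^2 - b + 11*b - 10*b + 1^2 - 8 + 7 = 0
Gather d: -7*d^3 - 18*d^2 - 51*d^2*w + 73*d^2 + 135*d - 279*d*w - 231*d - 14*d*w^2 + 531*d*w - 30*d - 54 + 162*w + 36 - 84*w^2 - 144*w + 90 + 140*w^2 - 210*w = -7*d^3 + d^2*(55 - 51*w) + d*(-14*w^2 + 252*w - 126) + 56*w^2 - 192*w + 72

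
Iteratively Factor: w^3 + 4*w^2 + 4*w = (w + 2)*(w^2 + 2*w) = w*(w + 2)*(w + 2)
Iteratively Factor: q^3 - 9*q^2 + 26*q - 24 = (q - 2)*(q^2 - 7*q + 12) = (q - 4)*(q - 2)*(q - 3)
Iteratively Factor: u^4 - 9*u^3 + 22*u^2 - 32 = (u - 4)*(u^3 - 5*u^2 + 2*u + 8) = (u - 4)*(u + 1)*(u^2 - 6*u + 8) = (u - 4)^2*(u + 1)*(u - 2)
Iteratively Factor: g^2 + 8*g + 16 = (g + 4)*(g + 4)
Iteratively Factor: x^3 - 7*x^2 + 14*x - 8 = (x - 1)*(x^2 - 6*x + 8) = (x - 4)*(x - 1)*(x - 2)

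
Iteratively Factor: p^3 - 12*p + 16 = (p - 2)*(p^2 + 2*p - 8) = (p - 2)^2*(p + 4)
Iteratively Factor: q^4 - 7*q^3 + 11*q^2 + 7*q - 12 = (q - 4)*(q^3 - 3*q^2 - q + 3) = (q - 4)*(q + 1)*(q^2 - 4*q + 3) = (q - 4)*(q - 1)*(q + 1)*(q - 3)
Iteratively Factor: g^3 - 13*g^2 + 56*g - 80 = (g - 4)*(g^2 - 9*g + 20) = (g - 4)^2*(g - 5)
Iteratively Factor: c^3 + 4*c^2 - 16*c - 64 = (c + 4)*(c^2 - 16) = (c + 4)^2*(c - 4)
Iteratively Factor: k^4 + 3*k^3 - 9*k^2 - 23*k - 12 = (k + 1)*(k^3 + 2*k^2 - 11*k - 12) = (k + 1)*(k + 4)*(k^2 - 2*k - 3) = (k - 3)*(k + 1)*(k + 4)*(k + 1)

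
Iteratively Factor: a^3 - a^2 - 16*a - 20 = (a - 5)*(a^2 + 4*a + 4) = (a - 5)*(a + 2)*(a + 2)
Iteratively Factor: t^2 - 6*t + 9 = (t - 3)*(t - 3)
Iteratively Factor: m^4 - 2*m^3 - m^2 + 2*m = (m + 1)*(m^3 - 3*m^2 + 2*m) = (m - 1)*(m + 1)*(m^2 - 2*m) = (m - 2)*(m - 1)*(m + 1)*(m)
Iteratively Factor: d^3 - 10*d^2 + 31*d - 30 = (d - 5)*(d^2 - 5*d + 6) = (d - 5)*(d - 3)*(d - 2)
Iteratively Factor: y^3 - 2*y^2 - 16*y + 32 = (y - 2)*(y^2 - 16) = (y - 2)*(y + 4)*(y - 4)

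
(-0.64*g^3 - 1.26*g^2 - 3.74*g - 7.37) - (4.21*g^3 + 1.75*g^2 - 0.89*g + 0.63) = -4.85*g^3 - 3.01*g^2 - 2.85*g - 8.0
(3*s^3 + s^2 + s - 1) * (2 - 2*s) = -6*s^4 + 4*s^3 + 4*s - 2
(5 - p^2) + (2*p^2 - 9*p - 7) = p^2 - 9*p - 2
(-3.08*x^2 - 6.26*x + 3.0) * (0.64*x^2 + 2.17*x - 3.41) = -1.9712*x^4 - 10.69*x^3 - 1.1614*x^2 + 27.8566*x - 10.23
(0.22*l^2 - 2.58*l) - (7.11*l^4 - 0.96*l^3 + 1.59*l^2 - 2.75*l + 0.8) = -7.11*l^4 + 0.96*l^3 - 1.37*l^2 + 0.17*l - 0.8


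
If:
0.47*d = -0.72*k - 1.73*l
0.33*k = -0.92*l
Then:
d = 0.589941972920696*l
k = -2.78787878787879*l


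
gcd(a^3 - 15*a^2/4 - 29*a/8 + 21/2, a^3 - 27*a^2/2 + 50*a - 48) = a^2 - 11*a/2 + 6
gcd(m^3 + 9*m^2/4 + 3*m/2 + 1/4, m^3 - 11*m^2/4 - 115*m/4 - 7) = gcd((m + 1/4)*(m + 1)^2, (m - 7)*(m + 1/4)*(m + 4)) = m + 1/4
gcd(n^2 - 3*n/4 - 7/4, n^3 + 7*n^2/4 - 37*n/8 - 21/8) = n - 7/4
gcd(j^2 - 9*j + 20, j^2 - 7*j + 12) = j - 4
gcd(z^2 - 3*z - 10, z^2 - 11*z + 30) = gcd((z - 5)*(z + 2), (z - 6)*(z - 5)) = z - 5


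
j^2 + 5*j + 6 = (j + 2)*(j + 3)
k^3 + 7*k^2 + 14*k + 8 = (k + 1)*(k + 2)*(k + 4)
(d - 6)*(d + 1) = d^2 - 5*d - 6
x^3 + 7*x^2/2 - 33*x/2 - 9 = (x - 3)*(x + 1/2)*(x + 6)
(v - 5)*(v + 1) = v^2 - 4*v - 5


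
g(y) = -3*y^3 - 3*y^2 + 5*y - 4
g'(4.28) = -185.55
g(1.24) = -8.13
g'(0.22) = 3.24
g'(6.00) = -355.00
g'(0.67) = -3.06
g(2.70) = -71.42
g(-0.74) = -8.13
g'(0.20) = 3.44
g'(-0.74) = 4.51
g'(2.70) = -76.81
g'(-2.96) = -56.09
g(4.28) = -272.76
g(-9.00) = 1895.00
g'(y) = -9*y^2 - 6*y + 5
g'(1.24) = -16.28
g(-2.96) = 32.72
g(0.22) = -3.08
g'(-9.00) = -670.00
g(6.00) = -730.00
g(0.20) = -3.14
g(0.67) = -2.90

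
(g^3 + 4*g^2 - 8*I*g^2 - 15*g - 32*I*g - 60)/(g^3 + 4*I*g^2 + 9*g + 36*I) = (g^2 + g*(4 - 5*I) - 20*I)/(g^2 + 7*I*g - 12)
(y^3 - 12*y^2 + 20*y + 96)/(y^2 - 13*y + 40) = (y^2 - 4*y - 12)/(y - 5)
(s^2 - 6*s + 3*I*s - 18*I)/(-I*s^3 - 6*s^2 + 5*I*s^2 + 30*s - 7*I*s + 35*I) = (I*s^2 - 3*s*(1 + 2*I) + 18)/(s^3 - s^2*(5 + 6*I) + s*(7 + 30*I) - 35)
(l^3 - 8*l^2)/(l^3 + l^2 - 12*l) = l*(l - 8)/(l^2 + l - 12)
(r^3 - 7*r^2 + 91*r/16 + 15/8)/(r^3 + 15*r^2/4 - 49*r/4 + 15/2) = (4*r^2 - 23*r - 6)/(4*(r^2 + 5*r - 6))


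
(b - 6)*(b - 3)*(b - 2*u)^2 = b^4 - 4*b^3*u - 9*b^3 + 4*b^2*u^2 + 36*b^2*u + 18*b^2 - 36*b*u^2 - 72*b*u + 72*u^2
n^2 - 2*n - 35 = (n - 7)*(n + 5)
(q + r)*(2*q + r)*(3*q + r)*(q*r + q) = 6*q^4*r + 6*q^4 + 11*q^3*r^2 + 11*q^3*r + 6*q^2*r^3 + 6*q^2*r^2 + q*r^4 + q*r^3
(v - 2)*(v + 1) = v^2 - v - 2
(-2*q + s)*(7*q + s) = -14*q^2 + 5*q*s + s^2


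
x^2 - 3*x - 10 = (x - 5)*(x + 2)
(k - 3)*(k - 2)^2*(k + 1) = k^4 - 6*k^3 + 9*k^2 + 4*k - 12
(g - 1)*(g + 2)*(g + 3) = g^3 + 4*g^2 + g - 6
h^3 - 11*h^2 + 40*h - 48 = (h - 4)^2*(h - 3)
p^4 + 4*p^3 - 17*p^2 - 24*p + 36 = (p - 3)*(p - 1)*(p + 2)*(p + 6)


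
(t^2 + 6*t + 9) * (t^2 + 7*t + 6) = t^4 + 13*t^3 + 57*t^2 + 99*t + 54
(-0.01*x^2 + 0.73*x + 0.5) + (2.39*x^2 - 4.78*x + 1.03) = 2.38*x^2 - 4.05*x + 1.53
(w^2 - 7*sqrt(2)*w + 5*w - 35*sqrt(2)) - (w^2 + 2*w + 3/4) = -7*sqrt(2)*w + 3*w - 35*sqrt(2) - 3/4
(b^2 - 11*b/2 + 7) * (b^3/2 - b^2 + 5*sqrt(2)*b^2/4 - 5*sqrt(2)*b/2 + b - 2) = b^5/2 - 15*b^4/4 + 5*sqrt(2)*b^4/4 - 75*sqrt(2)*b^3/8 + 10*b^3 - 29*b^2/2 + 45*sqrt(2)*b^2/2 - 35*sqrt(2)*b/2 + 18*b - 14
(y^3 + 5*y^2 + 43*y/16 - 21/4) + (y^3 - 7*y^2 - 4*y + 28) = 2*y^3 - 2*y^2 - 21*y/16 + 91/4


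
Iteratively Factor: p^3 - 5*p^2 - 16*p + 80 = (p - 5)*(p^2 - 16) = (p - 5)*(p - 4)*(p + 4)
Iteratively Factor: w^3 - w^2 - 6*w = (w + 2)*(w^2 - 3*w) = (w - 3)*(w + 2)*(w)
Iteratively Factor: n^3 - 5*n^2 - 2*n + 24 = (n + 2)*(n^2 - 7*n + 12) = (n - 4)*(n + 2)*(n - 3)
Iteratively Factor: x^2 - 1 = (x + 1)*(x - 1)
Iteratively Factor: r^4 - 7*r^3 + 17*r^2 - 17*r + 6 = (r - 3)*(r^3 - 4*r^2 + 5*r - 2) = (r - 3)*(r - 1)*(r^2 - 3*r + 2) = (r - 3)*(r - 1)^2*(r - 2)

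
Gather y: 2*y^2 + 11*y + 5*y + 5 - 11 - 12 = 2*y^2 + 16*y - 18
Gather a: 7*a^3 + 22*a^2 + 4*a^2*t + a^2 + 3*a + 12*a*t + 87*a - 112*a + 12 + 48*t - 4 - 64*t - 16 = 7*a^3 + a^2*(4*t + 23) + a*(12*t - 22) - 16*t - 8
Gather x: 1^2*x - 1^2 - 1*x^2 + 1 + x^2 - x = 0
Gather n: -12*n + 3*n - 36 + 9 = -9*n - 27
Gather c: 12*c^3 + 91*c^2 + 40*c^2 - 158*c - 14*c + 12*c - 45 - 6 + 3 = 12*c^3 + 131*c^2 - 160*c - 48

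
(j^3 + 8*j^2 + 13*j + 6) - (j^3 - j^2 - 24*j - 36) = 9*j^2 + 37*j + 42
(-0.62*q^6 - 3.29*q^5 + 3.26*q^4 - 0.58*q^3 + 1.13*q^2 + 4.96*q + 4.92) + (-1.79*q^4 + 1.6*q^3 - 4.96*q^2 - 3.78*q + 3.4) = -0.62*q^6 - 3.29*q^5 + 1.47*q^4 + 1.02*q^3 - 3.83*q^2 + 1.18*q + 8.32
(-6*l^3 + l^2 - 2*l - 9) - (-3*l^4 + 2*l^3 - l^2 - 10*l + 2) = 3*l^4 - 8*l^3 + 2*l^2 + 8*l - 11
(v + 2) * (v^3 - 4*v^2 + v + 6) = v^4 - 2*v^3 - 7*v^2 + 8*v + 12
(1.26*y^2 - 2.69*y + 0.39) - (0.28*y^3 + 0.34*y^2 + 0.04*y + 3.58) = -0.28*y^3 + 0.92*y^2 - 2.73*y - 3.19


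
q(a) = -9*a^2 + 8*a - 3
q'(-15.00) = 278.00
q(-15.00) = -2148.00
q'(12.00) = -208.00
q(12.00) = -1203.00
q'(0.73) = -5.14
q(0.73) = -1.96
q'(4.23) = -68.14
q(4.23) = -130.20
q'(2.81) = -42.58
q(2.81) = -51.58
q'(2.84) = -43.12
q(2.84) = -52.87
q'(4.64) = -75.52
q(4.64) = -159.65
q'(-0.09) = 9.62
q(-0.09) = -3.79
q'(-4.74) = 93.32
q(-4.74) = -243.13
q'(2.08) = -29.44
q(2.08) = -25.30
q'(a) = 8 - 18*a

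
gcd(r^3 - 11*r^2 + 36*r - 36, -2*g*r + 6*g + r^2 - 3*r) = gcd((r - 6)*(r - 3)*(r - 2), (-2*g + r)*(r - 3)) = r - 3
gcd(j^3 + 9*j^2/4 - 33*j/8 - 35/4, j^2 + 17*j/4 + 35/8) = j^2 + 17*j/4 + 35/8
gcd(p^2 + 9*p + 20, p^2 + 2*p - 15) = p + 5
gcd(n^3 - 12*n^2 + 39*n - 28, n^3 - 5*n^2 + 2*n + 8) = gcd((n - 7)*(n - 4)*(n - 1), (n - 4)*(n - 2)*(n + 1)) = n - 4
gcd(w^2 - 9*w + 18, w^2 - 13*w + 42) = w - 6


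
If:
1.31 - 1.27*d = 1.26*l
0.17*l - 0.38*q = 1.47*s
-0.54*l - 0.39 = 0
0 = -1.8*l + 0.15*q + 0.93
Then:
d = 1.75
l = -0.72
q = -14.87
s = 3.76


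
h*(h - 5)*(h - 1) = h^3 - 6*h^2 + 5*h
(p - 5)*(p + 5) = p^2 - 25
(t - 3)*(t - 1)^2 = t^3 - 5*t^2 + 7*t - 3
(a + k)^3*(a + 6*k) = a^4 + 9*a^3*k + 21*a^2*k^2 + 19*a*k^3 + 6*k^4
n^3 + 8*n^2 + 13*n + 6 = (n + 1)^2*(n + 6)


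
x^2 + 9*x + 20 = (x + 4)*(x + 5)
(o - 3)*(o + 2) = o^2 - o - 6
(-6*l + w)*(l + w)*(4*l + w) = -24*l^3 - 26*l^2*w - l*w^2 + w^3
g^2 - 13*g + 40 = (g - 8)*(g - 5)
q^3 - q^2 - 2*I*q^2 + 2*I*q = q*(q - 1)*(q - 2*I)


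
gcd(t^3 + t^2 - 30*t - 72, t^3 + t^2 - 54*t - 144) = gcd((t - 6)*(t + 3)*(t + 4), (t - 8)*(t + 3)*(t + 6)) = t + 3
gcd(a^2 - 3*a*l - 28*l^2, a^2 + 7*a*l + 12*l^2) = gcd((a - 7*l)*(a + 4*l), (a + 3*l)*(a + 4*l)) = a + 4*l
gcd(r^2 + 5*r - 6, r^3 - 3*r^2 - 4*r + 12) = 1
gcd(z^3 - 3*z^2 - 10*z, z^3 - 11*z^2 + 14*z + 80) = z^2 - 3*z - 10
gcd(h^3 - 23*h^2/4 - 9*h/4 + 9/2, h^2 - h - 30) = h - 6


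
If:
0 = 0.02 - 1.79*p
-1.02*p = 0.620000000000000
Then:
No Solution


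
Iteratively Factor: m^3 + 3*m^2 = (m)*(m^2 + 3*m) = m*(m + 3)*(m)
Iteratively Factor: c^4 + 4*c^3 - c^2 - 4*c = (c - 1)*(c^3 + 5*c^2 + 4*c) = (c - 1)*(c + 1)*(c^2 + 4*c) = c*(c - 1)*(c + 1)*(c + 4)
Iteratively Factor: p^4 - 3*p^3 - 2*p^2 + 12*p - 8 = (p - 2)*(p^3 - p^2 - 4*p + 4) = (p - 2)*(p - 1)*(p^2 - 4) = (p - 2)*(p - 1)*(p + 2)*(p - 2)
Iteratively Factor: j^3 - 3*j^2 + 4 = (j - 2)*(j^2 - j - 2) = (j - 2)^2*(j + 1)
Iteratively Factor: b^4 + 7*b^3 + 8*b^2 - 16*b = (b + 4)*(b^3 + 3*b^2 - 4*b) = (b - 1)*(b + 4)*(b^2 + 4*b) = b*(b - 1)*(b + 4)*(b + 4)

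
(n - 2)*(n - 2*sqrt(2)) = n^2 - 2*sqrt(2)*n - 2*n + 4*sqrt(2)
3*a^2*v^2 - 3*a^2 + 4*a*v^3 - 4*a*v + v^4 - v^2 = (a + v)*(3*a + v)*(v - 1)*(v + 1)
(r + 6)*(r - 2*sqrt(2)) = r^2 - 2*sqrt(2)*r + 6*r - 12*sqrt(2)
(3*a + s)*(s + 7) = 3*a*s + 21*a + s^2 + 7*s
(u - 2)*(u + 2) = u^2 - 4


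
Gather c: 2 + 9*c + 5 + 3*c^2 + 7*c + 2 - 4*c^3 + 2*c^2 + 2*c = -4*c^3 + 5*c^2 + 18*c + 9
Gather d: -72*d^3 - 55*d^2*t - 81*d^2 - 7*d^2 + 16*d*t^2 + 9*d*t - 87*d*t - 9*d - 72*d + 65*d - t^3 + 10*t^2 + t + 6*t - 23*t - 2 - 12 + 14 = -72*d^3 + d^2*(-55*t - 88) + d*(16*t^2 - 78*t - 16) - t^3 + 10*t^2 - 16*t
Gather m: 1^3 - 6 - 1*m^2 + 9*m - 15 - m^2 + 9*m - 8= -2*m^2 + 18*m - 28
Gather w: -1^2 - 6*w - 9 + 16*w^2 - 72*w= 16*w^2 - 78*w - 10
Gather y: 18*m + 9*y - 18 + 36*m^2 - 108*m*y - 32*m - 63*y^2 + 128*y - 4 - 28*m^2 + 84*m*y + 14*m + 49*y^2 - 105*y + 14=8*m^2 - 14*y^2 + y*(32 - 24*m) - 8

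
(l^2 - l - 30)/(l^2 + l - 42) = (l + 5)/(l + 7)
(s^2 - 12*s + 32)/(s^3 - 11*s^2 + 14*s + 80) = (s - 4)/(s^2 - 3*s - 10)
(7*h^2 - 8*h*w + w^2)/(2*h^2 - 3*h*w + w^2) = (-7*h + w)/(-2*h + w)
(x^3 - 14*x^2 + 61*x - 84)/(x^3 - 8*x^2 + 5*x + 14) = (x^2 - 7*x + 12)/(x^2 - x - 2)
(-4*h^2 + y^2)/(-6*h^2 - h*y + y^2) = (-2*h + y)/(-3*h + y)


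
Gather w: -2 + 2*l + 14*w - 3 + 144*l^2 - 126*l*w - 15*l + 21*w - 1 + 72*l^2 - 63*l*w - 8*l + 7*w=216*l^2 - 21*l + w*(42 - 189*l) - 6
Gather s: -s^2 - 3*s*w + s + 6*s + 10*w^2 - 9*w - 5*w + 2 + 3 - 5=-s^2 + s*(7 - 3*w) + 10*w^2 - 14*w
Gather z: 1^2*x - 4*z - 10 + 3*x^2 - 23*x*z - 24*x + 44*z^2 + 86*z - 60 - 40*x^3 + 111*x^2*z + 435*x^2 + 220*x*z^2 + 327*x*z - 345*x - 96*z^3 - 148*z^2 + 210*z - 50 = -40*x^3 + 438*x^2 - 368*x - 96*z^3 + z^2*(220*x - 104) + z*(111*x^2 + 304*x + 292) - 120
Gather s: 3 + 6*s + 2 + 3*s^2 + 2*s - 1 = 3*s^2 + 8*s + 4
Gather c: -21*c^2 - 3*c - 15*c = -21*c^2 - 18*c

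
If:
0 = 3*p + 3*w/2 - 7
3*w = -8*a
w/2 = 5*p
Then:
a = -35/24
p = 7/18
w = 35/9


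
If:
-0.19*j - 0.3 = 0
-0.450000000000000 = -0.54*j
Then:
No Solution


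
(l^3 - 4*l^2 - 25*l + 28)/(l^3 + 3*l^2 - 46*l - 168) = (l - 1)/(l + 6)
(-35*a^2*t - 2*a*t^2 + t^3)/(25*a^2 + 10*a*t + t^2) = t*(-7*a + t)/(5*a + t)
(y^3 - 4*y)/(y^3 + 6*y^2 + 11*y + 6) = y*(y - 2)/(y^2 + 4*y + 3)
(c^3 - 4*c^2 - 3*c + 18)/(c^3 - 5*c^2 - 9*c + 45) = (c^2 - c - 6)/(c^2 - 2*c - 15)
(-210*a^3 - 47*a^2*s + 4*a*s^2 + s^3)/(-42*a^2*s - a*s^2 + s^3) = (5*a + s)/s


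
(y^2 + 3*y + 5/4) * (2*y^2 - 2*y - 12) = 2*y^4 + 4*y^3 - 31*y^2/2 - 77*y/2 - 15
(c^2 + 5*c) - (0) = c^2 + 5*c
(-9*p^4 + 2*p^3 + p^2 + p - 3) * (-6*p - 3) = 54*p^5 + 15*p^4 - 12*p^3 - 9*p^2 + 15*p + 9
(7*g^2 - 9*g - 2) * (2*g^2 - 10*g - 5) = 14*g^4 - 88*g^3 + 51*g^2 + 65*g + 10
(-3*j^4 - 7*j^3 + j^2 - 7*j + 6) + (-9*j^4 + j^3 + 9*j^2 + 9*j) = -12*j^4 - 6*j^3 + 10*j^2 + 2*j + 6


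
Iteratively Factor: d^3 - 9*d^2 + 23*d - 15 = (d - 1)*(d^2 - 8*d + 15) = (d - 3)*(d - 1)*(d - 5)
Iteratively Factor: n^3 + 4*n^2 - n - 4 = (n + 1)*(n^2 + 3*n - 4) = (n + 1)*(n + 4)*(n - 1)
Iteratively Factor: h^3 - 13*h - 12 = (h + 1)*(h^2 - h - 12) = (h - 4)*(h + 1)*(h + 3)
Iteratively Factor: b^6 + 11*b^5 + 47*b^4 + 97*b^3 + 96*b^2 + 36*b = (b + 3)*(b^5 + 8*b^4 + 23*b^3 + 28*b^2 + 12*b) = (b + 2)*(b + 3)*(b^4 + 6*b^3 + 11*b^2 + 6*b) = b*(b + 2)*(b + 3)*(b^3 + 6*b^2 + 11*b + 6) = b*(b + 2)*(b + 3)^2*(b^2 + 3*b + 2) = b*(b + 1)*(b + 2)*(b + 3)^2*(b + 2)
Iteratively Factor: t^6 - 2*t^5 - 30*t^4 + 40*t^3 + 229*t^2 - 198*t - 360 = (t + 3)*(t^5 - 5*t^4 - 15*t^3 + 85*t^2 - 26*t - 120) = (t + 3)*(t + 4)*(t^4 - 9*t^3 + 21*t^2 + t - 30) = (t - 5)*(t + 3)*(t + 4)*(t^3 - 4*t^2 + t + 6) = (t - 5)*(t - 3)*(t + 3)*(t + 4)*(t^2 - t - 2) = (t - 5)*(t - 3)*(t + 1)*(t + 3)*(t + 4)*(t - 2)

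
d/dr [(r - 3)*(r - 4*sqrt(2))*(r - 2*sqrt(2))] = 3*r^2 - 12*sqrt(2)*r - 6*r + 16 + 18*sqrt(2)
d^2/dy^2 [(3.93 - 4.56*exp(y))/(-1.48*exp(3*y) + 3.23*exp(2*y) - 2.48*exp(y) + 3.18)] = (39.952896*exp(6*y) - 142.87032*exp(5*y) + 187.28262*exp(4*y) + 122.668284*exp(3*y) - 353.048256*exp(2*y) + 173.25732*exp(y) + 15.118992)*exp(y)/(3.241792*exp(9*y) - 21.224976*exp(8*y) + 62.618652*exp(7*y) - 125.727035*exp(6*y) + 196.138584*exp(5*y) - 229.158474*exp(4*y) + 212.99048*exp(3*y) - 156.663972*exp(2*y) + 75.236256*exp(y) - 32.157432)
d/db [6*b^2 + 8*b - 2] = 12*b + 8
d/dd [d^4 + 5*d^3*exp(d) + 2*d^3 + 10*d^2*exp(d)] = d*(5*d^2*exp(d) + 4*d^2 + 25*d*exp(d) + 6*d + 20*exp(d))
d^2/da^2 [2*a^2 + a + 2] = 4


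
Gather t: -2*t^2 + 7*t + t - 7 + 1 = -2*t^2 + 8*t - 6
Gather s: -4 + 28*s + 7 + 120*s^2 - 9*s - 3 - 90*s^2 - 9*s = 30*s^2 + 10*s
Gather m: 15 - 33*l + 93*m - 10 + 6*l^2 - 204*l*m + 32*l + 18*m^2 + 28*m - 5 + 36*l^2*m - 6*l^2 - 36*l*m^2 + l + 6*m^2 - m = m^2*(24 - 36*l) + m*(36*l^2 - 204*l + 120)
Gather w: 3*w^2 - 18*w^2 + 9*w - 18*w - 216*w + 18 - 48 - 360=-15*w^2 - 225*w - 390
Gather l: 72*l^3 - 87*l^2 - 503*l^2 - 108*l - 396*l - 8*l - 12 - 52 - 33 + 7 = 72*l^3 - 590*l^2 - 512*l - 90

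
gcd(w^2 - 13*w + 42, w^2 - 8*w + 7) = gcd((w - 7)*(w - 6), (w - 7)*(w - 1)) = w - 7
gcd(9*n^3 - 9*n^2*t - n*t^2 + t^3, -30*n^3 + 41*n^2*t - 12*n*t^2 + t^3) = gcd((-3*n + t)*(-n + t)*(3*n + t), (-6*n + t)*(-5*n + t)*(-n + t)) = -n + t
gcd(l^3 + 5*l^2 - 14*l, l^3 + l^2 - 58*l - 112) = l + 7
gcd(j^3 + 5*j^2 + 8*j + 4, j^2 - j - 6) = j + 2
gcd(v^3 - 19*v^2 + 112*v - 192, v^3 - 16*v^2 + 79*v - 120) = v^2 - 11*v + 24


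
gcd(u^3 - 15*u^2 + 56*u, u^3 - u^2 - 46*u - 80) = u - 8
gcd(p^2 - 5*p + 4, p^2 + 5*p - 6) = p - 1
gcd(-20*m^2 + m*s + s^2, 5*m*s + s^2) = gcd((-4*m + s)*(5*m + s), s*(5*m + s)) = 5*m + s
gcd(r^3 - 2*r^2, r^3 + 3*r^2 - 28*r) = r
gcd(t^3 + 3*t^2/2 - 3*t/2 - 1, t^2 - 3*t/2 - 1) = t + 1/2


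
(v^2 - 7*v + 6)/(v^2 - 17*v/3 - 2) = 3*(v - 1)/(3*v + 1)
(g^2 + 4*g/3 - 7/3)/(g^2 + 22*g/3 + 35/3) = (g - 1)/(g + 5)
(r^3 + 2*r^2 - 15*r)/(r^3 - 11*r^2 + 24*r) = (r + 5)/(r - 8)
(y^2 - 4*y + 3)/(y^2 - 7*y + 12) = (y - 1)/(y - 4)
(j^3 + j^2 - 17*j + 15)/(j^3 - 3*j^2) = 1 + 4/j - 5/j^2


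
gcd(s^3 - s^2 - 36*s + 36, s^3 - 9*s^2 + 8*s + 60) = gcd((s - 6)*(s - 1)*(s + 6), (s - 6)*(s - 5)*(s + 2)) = s - 6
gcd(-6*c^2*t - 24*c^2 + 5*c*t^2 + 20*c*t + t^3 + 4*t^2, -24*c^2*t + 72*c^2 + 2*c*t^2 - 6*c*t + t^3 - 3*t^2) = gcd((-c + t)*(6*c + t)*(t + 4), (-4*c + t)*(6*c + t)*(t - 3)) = 6*c + t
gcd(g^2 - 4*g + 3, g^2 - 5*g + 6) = g - 3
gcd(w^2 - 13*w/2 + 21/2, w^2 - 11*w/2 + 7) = w - 7/2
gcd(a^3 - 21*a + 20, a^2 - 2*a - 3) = 1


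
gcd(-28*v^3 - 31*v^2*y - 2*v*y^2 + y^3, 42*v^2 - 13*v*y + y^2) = -7*v + y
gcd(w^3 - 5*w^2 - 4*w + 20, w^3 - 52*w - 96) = w + 2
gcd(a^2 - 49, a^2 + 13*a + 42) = a + 7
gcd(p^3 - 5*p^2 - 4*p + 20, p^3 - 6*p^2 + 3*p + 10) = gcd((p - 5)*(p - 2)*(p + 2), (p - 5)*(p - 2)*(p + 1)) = p^2 - 7*p + 10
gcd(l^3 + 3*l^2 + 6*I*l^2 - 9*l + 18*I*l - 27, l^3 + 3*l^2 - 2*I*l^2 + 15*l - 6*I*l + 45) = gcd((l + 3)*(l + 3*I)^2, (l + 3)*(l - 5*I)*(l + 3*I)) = l^2 + l*(3 + 3*I) + 9*I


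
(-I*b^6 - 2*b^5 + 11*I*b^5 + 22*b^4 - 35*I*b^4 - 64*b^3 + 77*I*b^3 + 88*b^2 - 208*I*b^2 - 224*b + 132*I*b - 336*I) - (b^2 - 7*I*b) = -I*b^6 - 2*b^5 + 11*I*b^5 + 22*b^4 - 35*I*b^4 - 64*b^3 + 77*I*b^3 + 87*b^2 - 208*I*b^2 - 224*b + 139*I*b - 336*I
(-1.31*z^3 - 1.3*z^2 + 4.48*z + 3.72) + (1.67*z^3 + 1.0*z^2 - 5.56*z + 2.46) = 0.36*z^3 - 0.3*z^2 - 1.08*z + 6.18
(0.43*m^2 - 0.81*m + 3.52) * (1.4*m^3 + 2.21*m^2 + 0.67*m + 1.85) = 0.602*m^5 - 0.1837*m^4 + 3.426*m^3 + 8.032*m^2 + 0.8599*m + 6.512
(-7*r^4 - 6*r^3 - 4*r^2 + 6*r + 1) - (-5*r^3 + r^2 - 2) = -7*r^4 - r^3 - 5*r^2 + 6*r + 3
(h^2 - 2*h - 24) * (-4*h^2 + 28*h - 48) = -4*h^4 + 36*h^3 - 8*h^2 - 576*h + 1152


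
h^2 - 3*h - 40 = (h - 8)*(h + 5)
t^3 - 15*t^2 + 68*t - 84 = (t - 7)*(t - 6)*(t - 2)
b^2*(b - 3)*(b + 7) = b^4 + 4*b^3 - 21*b^2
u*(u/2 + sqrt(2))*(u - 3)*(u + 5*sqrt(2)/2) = u^4/2 - 3*u^3/2 + 9*sqrt(2)*u^3/4 - 27*sqrt(2)*u^2/4 + 5*u^2 - 15*u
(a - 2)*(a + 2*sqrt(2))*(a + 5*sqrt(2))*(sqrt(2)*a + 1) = sqrt(2)*a^4 - 2*sqrt(2)*a^3 + 15*a^3 - 30*a^2 + 27*sqrt(2)*a^2 - 54*sqrt(2)*a + 20*a - 40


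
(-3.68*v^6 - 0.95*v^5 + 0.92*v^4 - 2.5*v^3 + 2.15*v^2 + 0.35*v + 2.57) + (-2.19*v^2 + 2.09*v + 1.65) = -3.68*v^6 - 0.95*v^5 + 0.92*v^4 - 2.5*v^3 - 0.04*v^2 + 2.44*v + 4.22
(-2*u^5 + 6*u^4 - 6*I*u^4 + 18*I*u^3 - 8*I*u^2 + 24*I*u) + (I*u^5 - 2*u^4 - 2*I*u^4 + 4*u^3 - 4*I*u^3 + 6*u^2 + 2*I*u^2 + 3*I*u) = -2*u^5 + I*u^5 + 4*u^4 - 8*I*u^4 + 4*u^3 + 14*I*u^3 + 6*u^2 - 6*I*u^2 + 27*I*u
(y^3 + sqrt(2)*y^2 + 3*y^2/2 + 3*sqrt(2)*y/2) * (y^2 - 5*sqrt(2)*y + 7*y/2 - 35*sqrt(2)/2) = y^5 - 4*sqrt(2)*y^4 + 5*y^4 - 20*sqrt(2)*y^3 - 19*y^3/4 - 50*y^2 - 21*sqrt(2)*y^2 - 105*y/2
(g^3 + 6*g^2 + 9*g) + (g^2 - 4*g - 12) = g^3 + 7*g^2 + 5*g - 12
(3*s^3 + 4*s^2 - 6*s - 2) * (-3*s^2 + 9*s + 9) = -9*s^5 + 15*s^4 + 81*s^3 - 12*s^2 - 72*s - 18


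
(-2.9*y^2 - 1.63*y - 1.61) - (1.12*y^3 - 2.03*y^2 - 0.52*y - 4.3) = -1.12*y^3 - 0.87*y^2 - 1.11*y + 2.69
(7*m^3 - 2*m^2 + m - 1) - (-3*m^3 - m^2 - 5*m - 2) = 10*m^3 - m^2 + 6*m + 1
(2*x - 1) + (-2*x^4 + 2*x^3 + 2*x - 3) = -2*x^4 + 2*x^3 + 4*x - 4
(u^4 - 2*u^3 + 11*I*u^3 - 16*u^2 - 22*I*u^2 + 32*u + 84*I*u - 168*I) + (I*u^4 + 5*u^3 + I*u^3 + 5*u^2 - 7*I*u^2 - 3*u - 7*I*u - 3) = u^4 + I*u^4 + 3*u^3 + 12*I*u^3 - 11*u^2 - 29*I*u^2 + 29*u + 77*I*u - 3 - 168*I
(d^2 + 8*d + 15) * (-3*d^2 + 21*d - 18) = -3*d^4 - 3*d^3 + 105*d^2 + 171*d - 270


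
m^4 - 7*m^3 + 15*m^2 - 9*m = m*(m - 3)^2*(m - 1)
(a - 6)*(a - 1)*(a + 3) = a^3 - 4*a^2 - 15*a + 18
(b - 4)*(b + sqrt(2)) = b^2 - 4*b + sqrt(2)*b - 4*sqrt(2)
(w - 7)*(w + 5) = w^2 - 2*w - 35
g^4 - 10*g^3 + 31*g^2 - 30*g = g*(g - 5)*(g - 3)*(g - 2)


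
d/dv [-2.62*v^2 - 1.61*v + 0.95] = -5.24*v - 1.61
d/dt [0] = 0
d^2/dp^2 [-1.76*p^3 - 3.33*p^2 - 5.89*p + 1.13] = -10.56*p - 6.66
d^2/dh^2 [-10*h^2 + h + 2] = -20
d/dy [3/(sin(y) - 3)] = -3*cos(y)/(sin(y) - 3)^2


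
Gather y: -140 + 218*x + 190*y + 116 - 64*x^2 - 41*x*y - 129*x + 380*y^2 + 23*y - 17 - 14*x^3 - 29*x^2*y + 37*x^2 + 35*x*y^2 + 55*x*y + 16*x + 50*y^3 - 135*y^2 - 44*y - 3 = -14*x^3 - 27*x^2 + 105*x + 50*y^3 + y^2*(35*x + 245) + y*(-29*x^2 + 14*x + 169) - 44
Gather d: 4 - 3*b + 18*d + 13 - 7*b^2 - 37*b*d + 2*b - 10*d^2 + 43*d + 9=-7*b^2 - b - 10*d^2 + d*(61 - 37*b) + 26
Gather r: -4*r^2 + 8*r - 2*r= -4*r^2 + 6*r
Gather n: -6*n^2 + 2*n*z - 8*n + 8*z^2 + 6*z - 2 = -6*n^2 + n*(2*z - 8) + 8*z^2 + 6*z - 2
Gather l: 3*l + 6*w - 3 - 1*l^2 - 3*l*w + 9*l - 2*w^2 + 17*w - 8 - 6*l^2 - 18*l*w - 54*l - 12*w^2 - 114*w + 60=-7*l^2 + l*(-21*w - 42) - 14*w^2 - 91*w + 49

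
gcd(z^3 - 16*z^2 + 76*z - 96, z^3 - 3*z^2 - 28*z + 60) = z^2 - 8*z + 12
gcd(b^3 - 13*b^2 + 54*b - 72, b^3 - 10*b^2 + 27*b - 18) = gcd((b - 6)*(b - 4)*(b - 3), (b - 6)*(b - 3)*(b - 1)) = b^2 - 9*b + 18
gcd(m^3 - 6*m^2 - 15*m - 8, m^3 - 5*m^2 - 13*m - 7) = m^2 + 2*m + 1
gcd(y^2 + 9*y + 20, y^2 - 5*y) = 1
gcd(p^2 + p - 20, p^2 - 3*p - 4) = p - 4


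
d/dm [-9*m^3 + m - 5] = 1 - 27*m^2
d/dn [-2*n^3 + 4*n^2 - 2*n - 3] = -6*n^2 + 8*n - 2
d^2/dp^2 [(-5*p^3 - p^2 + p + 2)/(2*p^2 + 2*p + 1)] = 2*(-2*p^3 + 3*p + 1)/(8*p^6 + 24*p^5 + 36*p^4 + 32*p^3 + 18*p^2 + 6*p + 1)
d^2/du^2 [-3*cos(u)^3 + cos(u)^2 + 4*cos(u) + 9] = -7*cos(u)/4 - 2*cos(2*u) + 27*cos(3*u)/4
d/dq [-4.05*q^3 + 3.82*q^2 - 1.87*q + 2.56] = -12.15*q^2 + 7.64*q - 1.87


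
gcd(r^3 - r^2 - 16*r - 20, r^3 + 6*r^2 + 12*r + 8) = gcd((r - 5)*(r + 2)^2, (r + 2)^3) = r^2 + 4*r + 4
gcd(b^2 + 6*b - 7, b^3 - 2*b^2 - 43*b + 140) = b + 7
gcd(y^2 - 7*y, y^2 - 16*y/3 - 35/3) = y - 7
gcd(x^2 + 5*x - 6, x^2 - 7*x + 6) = x - 1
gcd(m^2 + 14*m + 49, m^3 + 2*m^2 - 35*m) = m + 7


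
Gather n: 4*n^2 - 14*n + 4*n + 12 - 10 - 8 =4*n^2 - 10*n - 6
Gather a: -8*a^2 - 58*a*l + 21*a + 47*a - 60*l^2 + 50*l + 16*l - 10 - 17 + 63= -8*a^2 + a*(68 - 58*l) - 60*l^2 + 66*l + 36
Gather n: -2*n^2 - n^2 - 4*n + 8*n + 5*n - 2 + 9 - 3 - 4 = -3*n^2 + 9*n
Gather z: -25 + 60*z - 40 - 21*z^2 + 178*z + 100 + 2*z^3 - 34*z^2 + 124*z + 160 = 2*z^3 - 55*z^2 + 362*z + 195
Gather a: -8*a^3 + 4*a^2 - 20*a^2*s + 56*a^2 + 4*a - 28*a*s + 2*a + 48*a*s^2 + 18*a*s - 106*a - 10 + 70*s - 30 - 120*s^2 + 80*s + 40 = -8*a^3 + a^2*(60 - 20*s) + a*(48*s^2 - 10*s - 100) - 120*s^2 + 150*s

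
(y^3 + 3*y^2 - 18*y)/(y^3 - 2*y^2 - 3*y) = (y + 6)/(y + 1)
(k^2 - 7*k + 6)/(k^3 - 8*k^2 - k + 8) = (k - 6)/(k^2 - 7*k - 8)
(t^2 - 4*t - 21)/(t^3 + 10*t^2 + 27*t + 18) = (t - 7)/(t^2 + 7*t + 6)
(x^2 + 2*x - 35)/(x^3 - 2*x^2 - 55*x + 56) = (x - 5)/(x^2 - 9*x + 8)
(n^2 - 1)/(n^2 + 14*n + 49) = (n^2 - 1)/(n^2 + 14*n + 49)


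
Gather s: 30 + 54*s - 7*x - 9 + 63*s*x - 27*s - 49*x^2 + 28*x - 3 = s*(63*x + 27) - 49*x^2 + 21*x + 18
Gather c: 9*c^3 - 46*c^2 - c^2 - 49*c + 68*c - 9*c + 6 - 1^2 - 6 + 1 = 9*c^3 - 47*c^2 + 10*c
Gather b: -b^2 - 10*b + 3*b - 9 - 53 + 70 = -b^2 - 7*b + 8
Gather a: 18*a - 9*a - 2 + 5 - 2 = 9*a + 1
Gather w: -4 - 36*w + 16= 12 - 36*w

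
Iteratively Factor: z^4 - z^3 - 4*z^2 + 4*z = (z - 1)*(z^3 - 4*z) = (z - 2)*(z - 1)*(z^2 + 2*z) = z*(z - 2)*(z - 1)*(z + 2)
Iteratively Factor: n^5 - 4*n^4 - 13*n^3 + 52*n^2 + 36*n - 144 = (n - 4)*(n^4 - 13*n^2 + 36) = (n - 4)*(n + 2)*(n^3 - 2*n^2 - 9*n + 18) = (n - 4)*(n - 3)*(n + 2)*(n^2 + n - 6) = (n - 4)*(n - 3)*(n - 2)*(n + 2)*(n + 3)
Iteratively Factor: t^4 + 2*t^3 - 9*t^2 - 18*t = (t + 3)*(t^3 - t^2 - 6*t) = t*(t + 3)*(t^2 - t - 6) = t*(t + 2)*(t + 3)*(t - 3)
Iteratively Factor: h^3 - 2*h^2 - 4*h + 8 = (h - 2)*(h^2 - 4) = (h - 2)^2*(h + 2)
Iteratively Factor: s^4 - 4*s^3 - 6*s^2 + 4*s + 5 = (s - 5)*(s^3 + s^2 - s - 1) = (s - 5)*(s - 1)*(s^2 + 2*s + 1) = (s - 5)*(s - 1)*(s + 1)*(s + 1)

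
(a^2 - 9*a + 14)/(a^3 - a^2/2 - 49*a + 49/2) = 2*(a - 2)/(2*a^2 + 13*a - 7)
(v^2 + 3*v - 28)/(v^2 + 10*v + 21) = (v - 4)/(v + 3)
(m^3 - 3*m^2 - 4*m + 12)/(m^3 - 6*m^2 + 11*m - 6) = (m + 2)/(m - 1)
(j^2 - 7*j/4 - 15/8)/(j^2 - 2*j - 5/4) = (4*j + 3)/(2*(2*j + 1))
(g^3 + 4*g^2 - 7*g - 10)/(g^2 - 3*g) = (g^3 + 4*g^2 - 7*g - 10)/(g*(g - 3))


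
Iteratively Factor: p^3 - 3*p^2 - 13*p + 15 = (p - 1)*(p^2 - 2*p - 15) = (p - 5)*(p - 1)*(p + 3)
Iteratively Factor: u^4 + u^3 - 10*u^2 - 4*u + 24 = (u - 2)*(u^3 + 3*u^2 - 4*u - 12) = (u - 2)^2*(u^2 + 5*u + 6) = (u - 2)^2*(u + 3)*(u + 2)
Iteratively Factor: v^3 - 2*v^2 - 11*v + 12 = (v - 1)*(v^2 - v - 12) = (v - 1)*(v + 3)*(v - 4)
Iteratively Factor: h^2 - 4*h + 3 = (h - 1)*(h - 3)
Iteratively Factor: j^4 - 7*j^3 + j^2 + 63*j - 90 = (j - 2)*(j^3 - 5*j^2 - 9*j + 45) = (j - 5)*(j - 2)*(j^2 - 9) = (j - 5)*(j - 2)*(j + 3)*(j - 3)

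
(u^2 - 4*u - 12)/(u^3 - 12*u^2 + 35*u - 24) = (u^2 - 4*u - 12)/(u^3 - 12*u^2 + 35*u - 24)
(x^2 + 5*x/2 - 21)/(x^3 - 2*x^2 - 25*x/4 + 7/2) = 2*(x + 6)/(2*x^2 + 3*x - 2)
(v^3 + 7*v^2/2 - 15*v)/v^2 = v + 7/2 - 15/v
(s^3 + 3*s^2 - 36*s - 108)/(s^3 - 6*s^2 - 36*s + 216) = (s + 3)/(s - 6)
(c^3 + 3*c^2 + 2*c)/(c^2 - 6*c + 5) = c*(c^2 + 3*c + 2)/(c^2 - 6*c + 5)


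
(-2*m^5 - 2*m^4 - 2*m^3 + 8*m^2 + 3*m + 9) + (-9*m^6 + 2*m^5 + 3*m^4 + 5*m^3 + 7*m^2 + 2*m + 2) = -9*m^6 + m^4 + 3*m^3 + 15*m^2 + 5*m + 11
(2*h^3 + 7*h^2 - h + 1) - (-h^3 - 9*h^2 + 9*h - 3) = 3*h^3 + 16*h^2 - 10*h + 4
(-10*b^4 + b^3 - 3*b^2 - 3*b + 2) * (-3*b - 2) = 30*b^5 + 17*b^4 + 7*b^3 + 15*b^2 - 4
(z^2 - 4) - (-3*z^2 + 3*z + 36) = 4*z^2 - 3*z - 40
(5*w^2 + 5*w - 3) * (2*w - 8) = 10*w^3 - 30*w^2 - 46*w + 24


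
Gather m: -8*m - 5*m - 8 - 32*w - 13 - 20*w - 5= -13*m - 52*w - 26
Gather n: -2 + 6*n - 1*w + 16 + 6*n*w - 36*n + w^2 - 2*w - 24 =n*(6*w - 30) + w^2 - 3*w - 10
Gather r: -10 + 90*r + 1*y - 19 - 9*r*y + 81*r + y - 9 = r*(171 - 9*y) + 2*y - 38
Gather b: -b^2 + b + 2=-b^2 + b + 2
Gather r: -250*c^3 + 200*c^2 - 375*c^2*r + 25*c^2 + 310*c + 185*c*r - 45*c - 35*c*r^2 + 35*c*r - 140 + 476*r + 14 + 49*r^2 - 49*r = -250*c^3 + 225*c^2 + 265*c + r^2*(49 - 35*c) + r*(-375*c^2 + 220*c + 427) - 126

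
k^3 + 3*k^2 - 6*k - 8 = (k - 2)*(k + 1)*(k + 4)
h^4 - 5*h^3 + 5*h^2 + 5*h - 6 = (h - 3)*(h - 2)*(h - 1)*(h + 1)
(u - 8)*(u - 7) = u^2 - 15*u + 56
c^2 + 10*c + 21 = (c + 3)*(c + 7)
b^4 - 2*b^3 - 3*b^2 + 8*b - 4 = (b - 2)*(b - 1)^2*(b + 2)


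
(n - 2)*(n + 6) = n^2 + 4*n - 12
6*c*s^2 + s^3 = s^2*(6*c + s)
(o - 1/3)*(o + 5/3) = o^2 + 4*o/3 - 5/9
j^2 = j^2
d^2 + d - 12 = (d - 3)*(d + 4)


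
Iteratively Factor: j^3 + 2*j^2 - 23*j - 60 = (j - 5)*(j^2 + 7*j + 12) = (j - 5)*(j + 4)*(j + 3)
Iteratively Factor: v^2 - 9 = (v + 3)*(v - 3)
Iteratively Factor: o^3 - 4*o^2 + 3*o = (o - 3)*(o^2 - o) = o*(o - 3)*(o - 1)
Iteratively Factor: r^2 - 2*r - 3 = (r + 1)*(r - 3)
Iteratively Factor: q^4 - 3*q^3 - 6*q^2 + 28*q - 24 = (q - 2)*(q^3 - q^2 - 8*q + 12) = (q - 2)^2*(q^2 + q - 6) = (q - 2)^2*(q + 3)*(q - 2)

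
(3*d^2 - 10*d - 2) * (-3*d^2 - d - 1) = -9*d^4 + 27*d^3 + 13*d^2 + 12*d + 2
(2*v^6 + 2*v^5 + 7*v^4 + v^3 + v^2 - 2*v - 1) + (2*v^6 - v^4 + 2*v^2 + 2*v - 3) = 4*v^6 + 2*v^5 + 6*v^4 + v^3 + 3*v^2 - 4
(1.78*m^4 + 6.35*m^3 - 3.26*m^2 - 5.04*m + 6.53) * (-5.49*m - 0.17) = -9.7722*m^5 - 35.1641*m^4 + 16.8179*m^3 + 28.2238*m^2 - 34.9929*m - 1.1101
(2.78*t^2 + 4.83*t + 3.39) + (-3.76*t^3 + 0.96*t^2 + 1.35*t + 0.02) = -3.76*t^3 + 3.74*t^2 + 6.18*t + 3.41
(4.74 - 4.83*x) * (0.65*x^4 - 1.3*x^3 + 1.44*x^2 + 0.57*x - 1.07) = -3.1395*x^5 + 9.36*x^4 - 13.1172*x^3 + 4.0725*x^2 + 7.8699*x - 5.0718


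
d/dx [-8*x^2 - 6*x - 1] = -16*x - 6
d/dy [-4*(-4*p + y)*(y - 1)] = 16*p - 8*y + 4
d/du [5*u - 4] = 5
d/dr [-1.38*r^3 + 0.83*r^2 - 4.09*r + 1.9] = -4.14*r^2 + 1.66*r - 4.09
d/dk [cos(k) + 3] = -sin(k)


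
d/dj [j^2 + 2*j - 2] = 2*j + 2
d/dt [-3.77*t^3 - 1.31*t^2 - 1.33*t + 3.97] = -11.31*t^2 - 2.62*t - 1.33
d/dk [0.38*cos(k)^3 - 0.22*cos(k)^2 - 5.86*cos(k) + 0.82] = (-1.14*cos(k)^2 + 0.44*cos(k) + 5.86)*sin(k)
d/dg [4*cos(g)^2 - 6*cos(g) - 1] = 2*(3 - 4*cos(g))*sin(g)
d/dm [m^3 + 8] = 3*m^2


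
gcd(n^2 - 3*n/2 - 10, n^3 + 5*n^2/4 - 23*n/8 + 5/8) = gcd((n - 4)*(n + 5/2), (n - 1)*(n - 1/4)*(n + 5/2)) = n + 5/2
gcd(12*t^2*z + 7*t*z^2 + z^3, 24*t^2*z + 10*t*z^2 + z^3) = 4*t*z + z^2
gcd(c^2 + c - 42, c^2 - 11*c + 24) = 1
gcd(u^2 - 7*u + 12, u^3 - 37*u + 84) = u^2 - 7*u + 12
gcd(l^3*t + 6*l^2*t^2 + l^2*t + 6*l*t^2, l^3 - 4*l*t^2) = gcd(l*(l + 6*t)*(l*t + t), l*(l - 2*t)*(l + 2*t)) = l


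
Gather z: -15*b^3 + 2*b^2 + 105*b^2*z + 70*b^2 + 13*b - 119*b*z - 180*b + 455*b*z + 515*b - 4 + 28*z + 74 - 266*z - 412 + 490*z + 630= -15*b^3 + 72*b^2 + 348*b + z*(105*b^2 + 336*b + 252) + 288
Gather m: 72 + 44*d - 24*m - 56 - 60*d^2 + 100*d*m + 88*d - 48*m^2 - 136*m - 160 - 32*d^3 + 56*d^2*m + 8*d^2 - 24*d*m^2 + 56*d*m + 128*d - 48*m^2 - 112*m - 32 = -32*d^3 - 52*d^2 + 260*d + m^2*(-24*d - 96) + m*(56*d^2 + 156*d - 272) - 176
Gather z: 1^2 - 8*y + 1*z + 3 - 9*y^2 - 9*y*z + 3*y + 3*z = -9*y^2 - 5*y + z*(4 - 9*y) + 4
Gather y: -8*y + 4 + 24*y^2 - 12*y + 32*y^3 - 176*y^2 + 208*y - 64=32*y^3 - 152*y^2 + 188*y - 60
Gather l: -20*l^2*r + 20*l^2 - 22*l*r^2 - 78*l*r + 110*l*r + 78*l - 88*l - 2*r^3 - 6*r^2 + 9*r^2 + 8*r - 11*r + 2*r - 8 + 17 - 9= l^2*(20 - 20*r) + l*(-22*r^2 + 32*r - 10) - 2*r^3 + 3*r^2 - r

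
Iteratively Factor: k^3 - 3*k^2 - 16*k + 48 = (k - 3)*(k^2 - 16) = (k - 4)*(k - 3)*(k + 4)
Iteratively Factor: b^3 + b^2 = (b)*(b^2 + b) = b^2*(b + 1)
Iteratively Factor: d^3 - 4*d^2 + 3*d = (d - 3)*(d^2 - d) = (d - 3)*(d - 1)*(d)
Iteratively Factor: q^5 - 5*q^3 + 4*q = (q + 2)*(q^4 - 2*q^3 - q^2 + 2*q) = (q - 2)*(q + 2)*(q^3 - q) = q*(q - 2)*(q + 2)*(q^2 - 1) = q*(q - 2)*(q - 1)*(q + 2)*(q + 1)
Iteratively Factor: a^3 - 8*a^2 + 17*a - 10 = (a - 1)*(a^2 - 7*a + 10) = (a - 5)*(a - 1)*(a - 2)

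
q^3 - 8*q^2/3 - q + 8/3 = (q - 8/3)*(q - 1)*(q + 1)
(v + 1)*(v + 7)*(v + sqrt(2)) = v^3 + sqrt(2)*v^2 + 8*v^2 + 7*v + 8*sqrt(2)*v + 7*sqrt(2)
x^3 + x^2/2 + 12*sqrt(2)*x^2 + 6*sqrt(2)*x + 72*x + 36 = (x + 1/2)*(x + 6*sqrt(2))^2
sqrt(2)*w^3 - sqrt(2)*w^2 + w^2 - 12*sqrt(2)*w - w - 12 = (w - 4)*(w + 3)*(sqrt(2)*w + 1)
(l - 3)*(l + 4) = l^2 + l - 12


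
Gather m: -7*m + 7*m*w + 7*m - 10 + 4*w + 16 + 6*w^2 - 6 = 7*m*w + 6*w^2 + 4*w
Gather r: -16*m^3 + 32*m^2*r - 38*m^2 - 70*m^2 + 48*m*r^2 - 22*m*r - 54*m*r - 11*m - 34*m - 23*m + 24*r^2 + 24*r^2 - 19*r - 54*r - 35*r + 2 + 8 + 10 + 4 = -16*m^3 - 108*m^2 - 68*m + r^2*(48*m + 48) + r*(32*m^2 - 76*m - 108) + 24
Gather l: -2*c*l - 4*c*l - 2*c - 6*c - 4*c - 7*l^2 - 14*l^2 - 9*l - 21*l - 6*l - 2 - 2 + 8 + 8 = -12*c - 21*l^2 + l*(-6*c - 36) + 12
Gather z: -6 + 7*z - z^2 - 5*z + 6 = -z^2 + 2*z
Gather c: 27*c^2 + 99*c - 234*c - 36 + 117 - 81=27*c^2 - 135*c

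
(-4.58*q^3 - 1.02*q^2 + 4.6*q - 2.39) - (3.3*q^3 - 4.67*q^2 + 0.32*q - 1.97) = -7.88*q^3 + 3.65*q^2 + 4.28*q - 0.42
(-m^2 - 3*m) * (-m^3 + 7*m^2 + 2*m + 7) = m^5 - 4*m^4 - 23*m^3 - 13*m^2 - 21*m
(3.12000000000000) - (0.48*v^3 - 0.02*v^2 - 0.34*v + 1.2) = -0.48*v^3 + 0.02*v^2 + 0.34*v + 1.92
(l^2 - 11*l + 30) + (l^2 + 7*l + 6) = 2*l^2 - 4*l + 36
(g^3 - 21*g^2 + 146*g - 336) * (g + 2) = g^4 - 19*g^3 + 104*g^2 - 44*g - 672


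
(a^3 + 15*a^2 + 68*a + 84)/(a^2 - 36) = (a^2 + 9*a + 14)/(a - 6)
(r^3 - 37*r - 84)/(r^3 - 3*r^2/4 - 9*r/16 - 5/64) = 64*(-r^3 + 37*r + 84)/(-64*r^3 + 48*r^2 + 36*r + 5)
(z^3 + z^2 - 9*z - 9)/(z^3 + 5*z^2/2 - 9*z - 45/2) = 2*(z + 1)/(2*z + 5)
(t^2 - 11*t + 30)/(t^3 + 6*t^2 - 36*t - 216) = (t - 5)/(t^2 + 12*t + 36)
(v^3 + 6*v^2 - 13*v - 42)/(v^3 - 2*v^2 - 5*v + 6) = (v + 7)/(v - 1)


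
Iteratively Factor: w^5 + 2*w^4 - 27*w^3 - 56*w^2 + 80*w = (w + 4)*(w^4 - 2*w^3 - 19*w^2 + 20*w) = w*(w + 4)*(w^3 - 2*w^2 - 19*w + 20) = w*(w + 4)^2*(w^2 - 6*w + 5) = w*(w - 1)*(w + 4)^2*(w - 5)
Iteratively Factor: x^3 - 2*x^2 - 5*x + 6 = (x + 2)*(x^2 - 4*x + 3) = (x - 1)*(x + 2)*(x - 3)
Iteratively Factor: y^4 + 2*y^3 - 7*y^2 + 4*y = (y + 4)*(y^3 - 2*y^2 + y) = y*(y + 4)*(y^2 - 2*y + 1) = y*(y - 1)*(y + 4)*(y - 1)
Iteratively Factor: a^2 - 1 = (a - 1)*(a + 1)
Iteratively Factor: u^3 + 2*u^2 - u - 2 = (u + 2)*(u^2 - 1) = (u + 1)*(u + 2)*(u - 1)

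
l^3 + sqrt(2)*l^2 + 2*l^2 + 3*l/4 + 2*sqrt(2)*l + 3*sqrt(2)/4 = (l + 1/2)*(l + 3/2)*(l + sqrt(2))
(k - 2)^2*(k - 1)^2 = k^4 - 6*k^3 + 13*k^2 - 12*k + 4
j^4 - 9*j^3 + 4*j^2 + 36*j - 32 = (j - 8)*(j - 2)*(j - 1)*(j + 2)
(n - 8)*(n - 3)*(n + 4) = n^3 - 7*n^2 - 20*n + 96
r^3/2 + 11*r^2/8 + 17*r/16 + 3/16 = (r/2 + 1/2)*(r + 1/4)*(r + 3/2)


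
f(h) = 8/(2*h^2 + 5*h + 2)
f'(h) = 8*(-4*h - 5)/(2*h^2 + 5*h + 2)^2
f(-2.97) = 1.67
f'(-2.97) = 2.40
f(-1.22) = -7.12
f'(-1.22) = -0.76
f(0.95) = 0.94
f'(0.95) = -0.96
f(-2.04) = 64.94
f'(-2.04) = 1665.54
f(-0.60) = -28.57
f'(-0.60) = -265.31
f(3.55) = 0.18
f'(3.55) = -0.08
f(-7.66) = 0.10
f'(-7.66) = 0.03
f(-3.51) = 0.88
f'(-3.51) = 0.88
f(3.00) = 0.23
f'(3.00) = -0.11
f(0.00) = 4.00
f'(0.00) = -10.00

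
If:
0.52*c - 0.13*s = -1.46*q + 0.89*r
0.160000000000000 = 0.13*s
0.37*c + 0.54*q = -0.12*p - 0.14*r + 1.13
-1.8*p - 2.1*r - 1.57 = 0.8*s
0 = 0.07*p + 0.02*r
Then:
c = 9.97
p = 0.46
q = -4.42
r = -1.61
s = 1.23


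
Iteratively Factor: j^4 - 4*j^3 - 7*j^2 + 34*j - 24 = (j - 2)*(j^3 - 2*j^2 - 11*j + 12) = (j - 2)*(j + 3)*(j^2 - 5*j + 4) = (j - 4)*(j - 2)*(j + 3)*(j - 1)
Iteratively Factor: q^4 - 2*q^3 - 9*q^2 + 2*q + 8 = (q - 1)*(q^3 - q^2 - 10*q - 8) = (q - 4)*(q - 1)*(q^2 + 3*q + 2) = (q - 4)*(q - 1)*(q + 1)*(q + 2)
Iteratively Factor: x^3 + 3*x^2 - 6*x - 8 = (x + 1)*(x^2 + 2*x - 8) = (x + 1)*(x + 4)*(x - 2)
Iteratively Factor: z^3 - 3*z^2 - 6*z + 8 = (z - 4)*(z^2 + z - 2) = (z - 4)*(z + 2)*(z - 1)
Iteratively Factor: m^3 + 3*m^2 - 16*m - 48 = (m + 4)*(m^2 - m - 12) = (m + 3)*(m + 4)*(m - 4)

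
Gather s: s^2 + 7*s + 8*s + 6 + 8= s^2 + 15*s + 14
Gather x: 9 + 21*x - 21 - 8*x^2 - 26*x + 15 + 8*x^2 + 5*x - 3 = 0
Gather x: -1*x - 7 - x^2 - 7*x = -x^2 - 8*x - 7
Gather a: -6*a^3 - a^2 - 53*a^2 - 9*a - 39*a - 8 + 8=-6*a^3 - 54*a^2 - 48*a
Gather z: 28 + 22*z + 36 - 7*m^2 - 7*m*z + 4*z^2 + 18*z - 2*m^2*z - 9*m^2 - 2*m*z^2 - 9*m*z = -16*m^2 + z^2*(4 - 2*m) + z*(-2*m^2 - 16*m + 40) + 64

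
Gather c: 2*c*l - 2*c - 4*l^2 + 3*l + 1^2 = c*(2*l - 2) - 4*l^2 + 3*l + 1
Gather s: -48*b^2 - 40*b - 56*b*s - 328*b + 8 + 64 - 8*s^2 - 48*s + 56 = -48*b^2 - 368*b - 8*s^2 + s*(-56*b - 48) + 128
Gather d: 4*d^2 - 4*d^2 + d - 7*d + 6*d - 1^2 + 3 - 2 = 0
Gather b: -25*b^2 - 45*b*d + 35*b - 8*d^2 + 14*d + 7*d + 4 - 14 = -25*b^2 + b*(35 - 45*d) - 8*d^2 + 21*d - 10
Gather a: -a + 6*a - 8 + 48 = 5*a + 40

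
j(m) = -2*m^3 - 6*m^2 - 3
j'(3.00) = -90.00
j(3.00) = -111.00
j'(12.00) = -1008.00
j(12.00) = -4323.00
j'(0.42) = -6.10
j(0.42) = -4.21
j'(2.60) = -71.76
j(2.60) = -78.71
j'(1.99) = -47.64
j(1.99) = -42.52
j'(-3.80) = -41.04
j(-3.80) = 20.10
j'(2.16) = -53.91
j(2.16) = -51.15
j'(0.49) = -7.32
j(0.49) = -4.68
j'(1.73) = -38.72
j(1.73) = -31.31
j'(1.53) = -32.41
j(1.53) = -24.21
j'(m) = -6*m^2 - 12*m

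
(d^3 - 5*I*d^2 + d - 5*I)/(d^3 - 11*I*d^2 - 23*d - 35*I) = (d - I)/(d - 7*I)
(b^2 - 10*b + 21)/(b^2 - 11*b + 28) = (b - 3)/(b - 4)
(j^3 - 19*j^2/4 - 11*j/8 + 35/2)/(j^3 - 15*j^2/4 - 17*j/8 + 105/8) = (j - 4)/(j - 3)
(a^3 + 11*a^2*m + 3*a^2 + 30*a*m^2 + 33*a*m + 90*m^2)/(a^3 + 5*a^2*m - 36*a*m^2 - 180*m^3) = (a + 3)/(a - 6*m)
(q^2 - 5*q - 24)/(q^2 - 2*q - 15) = (q - 8)/(q - 5)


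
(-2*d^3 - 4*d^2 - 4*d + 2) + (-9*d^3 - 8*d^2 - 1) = -11*d^3 - 12*d^2 - 4*d + 1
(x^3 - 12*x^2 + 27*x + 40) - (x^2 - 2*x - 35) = x^3 - 13*x^2 + 29*x + 75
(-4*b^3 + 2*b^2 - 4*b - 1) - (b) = -4*b^3 + 2*b^2 - 5*b - 1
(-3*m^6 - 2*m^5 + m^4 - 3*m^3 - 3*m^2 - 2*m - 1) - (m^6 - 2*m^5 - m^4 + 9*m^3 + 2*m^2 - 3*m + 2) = -4*m^6 + 2*m^4 - 12*m^3 - 5*m^2 + m - 3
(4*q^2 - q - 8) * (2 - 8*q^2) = -32*q^4 + 8*q^3 + 72*q^2 - 2*q - 16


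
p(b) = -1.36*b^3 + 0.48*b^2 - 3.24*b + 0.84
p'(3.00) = -37.08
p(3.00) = -41.28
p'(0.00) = -3.24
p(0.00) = 0.84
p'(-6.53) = -183.48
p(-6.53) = 421.15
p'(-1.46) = -13.34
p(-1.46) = 10.83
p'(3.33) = -45.29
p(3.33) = -54.85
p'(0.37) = -3.44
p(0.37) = -0.36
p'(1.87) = -15.71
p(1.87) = -12.43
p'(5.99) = -143.88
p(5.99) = -293.64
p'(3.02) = -37.55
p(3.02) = -42.03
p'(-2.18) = -24.72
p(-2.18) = 24.27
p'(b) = -4.08*b^2 + 0.96*b - 3.24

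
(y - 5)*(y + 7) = y^2 + 2*y - 35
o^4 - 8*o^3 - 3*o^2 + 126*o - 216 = (o - 6)*(o - 3)^2*(o + 4)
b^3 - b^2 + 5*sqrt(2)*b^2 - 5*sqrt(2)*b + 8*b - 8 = (b - 1)*(b + sqrt(2))*(b + 4*sqrt(2))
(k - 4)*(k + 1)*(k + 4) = k^3 + k^2 - 16*k - 16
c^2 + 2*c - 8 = (c - 2)*(c + 4)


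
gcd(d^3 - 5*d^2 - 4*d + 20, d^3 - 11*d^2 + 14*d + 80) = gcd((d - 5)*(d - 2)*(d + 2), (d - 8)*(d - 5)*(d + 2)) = d^2 - 3*d - 10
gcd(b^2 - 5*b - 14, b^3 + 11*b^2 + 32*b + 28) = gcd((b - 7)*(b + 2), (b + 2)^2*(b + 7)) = b + 2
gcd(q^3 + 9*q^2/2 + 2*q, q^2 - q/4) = q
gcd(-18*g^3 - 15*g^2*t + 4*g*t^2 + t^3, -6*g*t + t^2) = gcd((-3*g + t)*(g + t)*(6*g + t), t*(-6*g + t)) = 1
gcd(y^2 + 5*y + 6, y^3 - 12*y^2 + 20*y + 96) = y + 2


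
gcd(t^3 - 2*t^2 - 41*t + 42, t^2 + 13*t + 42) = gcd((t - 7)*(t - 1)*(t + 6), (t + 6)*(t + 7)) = t + 6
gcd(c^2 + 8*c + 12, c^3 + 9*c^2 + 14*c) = c + 2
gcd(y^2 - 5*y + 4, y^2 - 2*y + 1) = y - 1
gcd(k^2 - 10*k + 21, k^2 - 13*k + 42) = k - 7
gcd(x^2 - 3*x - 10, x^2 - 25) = x - 5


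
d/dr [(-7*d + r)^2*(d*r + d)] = d*(7*d - r)*(7*d - 3*r - 2)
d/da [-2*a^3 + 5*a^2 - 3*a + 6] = -6*a^2 + 10*a - 3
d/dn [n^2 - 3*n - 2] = 2*n - 3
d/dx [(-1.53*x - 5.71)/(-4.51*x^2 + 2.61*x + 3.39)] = (-6.9003*x^2 - 51.5042*x + 9.7164)/(20.3401*x^4 - 23.5422*x^3 - 23.7657*x^2 + 17.6958*x + 11.4921)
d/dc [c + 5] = 1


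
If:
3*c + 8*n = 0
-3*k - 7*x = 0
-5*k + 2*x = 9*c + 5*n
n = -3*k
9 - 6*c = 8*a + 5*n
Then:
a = 9/8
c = 0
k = 0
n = 0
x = 0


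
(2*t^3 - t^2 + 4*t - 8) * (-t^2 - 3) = -2*t^5 + t^4 - 10*t^3 + 11*t^2 - 12*t + 24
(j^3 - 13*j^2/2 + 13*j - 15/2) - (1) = j^3 - 13*j^2/2 + 13*j - 17/2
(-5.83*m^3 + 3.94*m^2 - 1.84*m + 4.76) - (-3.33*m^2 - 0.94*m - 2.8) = -5.83*m^3 + 7.27*m^2 - 0.9*m + 7.56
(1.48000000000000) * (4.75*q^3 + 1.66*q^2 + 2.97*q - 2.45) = 7.03*q^3 + 2.4568*q^2 + 4.3956*q - 3.626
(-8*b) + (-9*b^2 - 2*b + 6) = -9*b^2 - 10*b + 6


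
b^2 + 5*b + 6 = (b + 2)*(b + 3)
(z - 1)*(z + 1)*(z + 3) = z^3 + 3*z^2 - z - 3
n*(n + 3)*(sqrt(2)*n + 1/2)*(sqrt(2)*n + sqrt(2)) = 2*n^4 + sqrt(2)*n^3/2 + 8*n^3 + 2*sqrt(2)*n^2 + 6*n^2 + 3*sqrt(2)*n/2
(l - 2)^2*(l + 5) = l^3 + l^2 - 16*l + 20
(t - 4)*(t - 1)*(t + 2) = t^3 - 3*t^2 - 6*t + 8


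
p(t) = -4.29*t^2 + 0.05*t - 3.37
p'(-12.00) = 103.01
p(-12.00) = -621.73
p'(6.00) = -51.43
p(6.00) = -157.51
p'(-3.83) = 32.91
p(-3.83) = -66.49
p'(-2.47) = 21.24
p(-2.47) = -29.67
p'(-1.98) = 17.04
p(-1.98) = -20.29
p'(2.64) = -22.60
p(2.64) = -33.14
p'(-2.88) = 24.76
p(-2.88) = -39.10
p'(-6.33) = 54.36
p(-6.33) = -175.58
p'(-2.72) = 23.39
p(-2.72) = -35.25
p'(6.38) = -54.69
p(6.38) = -177.67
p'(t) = 0.05 - 8.58*t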